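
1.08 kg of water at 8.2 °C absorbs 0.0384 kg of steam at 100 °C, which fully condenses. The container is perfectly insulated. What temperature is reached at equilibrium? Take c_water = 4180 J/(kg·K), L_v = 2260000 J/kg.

T_f ≈ 29.9 °C

Conservation of energy gives ΣQ = 0:
latent heat released on condensation: 0.0384×2260000 = 86784; condensate cools 100→T: 0.0384×4180×(T − 100) = 160.51(T − 100); water warms: 1.08×4180×(T − 8.2) = 4514.4(T − 8.2)
4674.9 T = 86784 + 16051 + 37018 = 139853
T ≈ 29.92 °C, under the boiling point, so the assumption holds.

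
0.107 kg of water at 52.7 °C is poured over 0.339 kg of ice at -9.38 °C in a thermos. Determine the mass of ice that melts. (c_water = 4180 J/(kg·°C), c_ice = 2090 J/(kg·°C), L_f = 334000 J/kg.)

Cooling the water to 0 °C releases 0.107·4180·52.7 = 23571 J.
Warming the ice to 0 °C takes 0.339·2090·9.38 = 6645.8 J, leaving 16925 J for melting.
Fully melting the ice requires m_ice L_f = 0.339·334000 = 113226 J.
That's not enough to melt it all — equilibrium is at 0 °C with ice remaining.
m_melt = 16925 / L_f = 0.05067 kg.

m_melted ≈ 0.0507 kg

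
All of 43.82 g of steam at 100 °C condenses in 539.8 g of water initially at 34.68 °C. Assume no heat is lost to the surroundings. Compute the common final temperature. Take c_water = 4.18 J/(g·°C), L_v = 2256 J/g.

T_f ≈ 80.1 °C

Energy balance with sensible and latent terms:
condense steam: −43.82×2256 = −98858
  condensate cools 100→T: 43.82×4.18×(T − 100) = 183.17(T − 100)
  original water: 2256.4(T − 34.68)
2439.5 T = 98858 + 18317 + 78251 = 195425
T ≈ 80.11 °C, under the boiling point, so the assumption holds.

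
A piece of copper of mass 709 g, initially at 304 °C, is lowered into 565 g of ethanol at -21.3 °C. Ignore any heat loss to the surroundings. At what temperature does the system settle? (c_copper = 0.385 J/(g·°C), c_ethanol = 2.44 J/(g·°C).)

Energy conservation, ΣQ = 0:
709*0.385*(T − 304) + 565*2.44*(T − (-21.3)) = 0
272.97(T − 304) + 1378.6(T − (-21.3)) = 0
1651.6 T = 53617
T = 53617 / 1651.6 = 32.5 °C

T_f ≈ 32.5 °C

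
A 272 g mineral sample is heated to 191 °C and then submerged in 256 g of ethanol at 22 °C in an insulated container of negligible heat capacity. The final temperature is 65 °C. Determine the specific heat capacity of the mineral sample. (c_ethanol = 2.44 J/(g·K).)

Net heat exchanged in the isolated system is zero:
272·c·(65 − 191) + 256·2.44·(65 − 22) = 0
-34272 c = -26860
c = -26860/-34272 ≈ 0.7837 J/(g·K)

c ≈ 0.784 J/(g·K)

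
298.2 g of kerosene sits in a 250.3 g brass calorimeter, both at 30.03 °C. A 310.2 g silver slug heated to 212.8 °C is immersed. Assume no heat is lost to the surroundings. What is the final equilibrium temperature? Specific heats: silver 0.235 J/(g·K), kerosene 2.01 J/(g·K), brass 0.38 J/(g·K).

With ΣQ=0 the equilibrium temperature is the m·c-weighted mean:
T_f = (72.9·212.8 + 599.38·30.03 + 95.11·30.03) / (72.9 + 599.38 + 95.11)
    = 36368 / 767.39 ≈ 47.39 °C

T_f ≈ 47.4 °C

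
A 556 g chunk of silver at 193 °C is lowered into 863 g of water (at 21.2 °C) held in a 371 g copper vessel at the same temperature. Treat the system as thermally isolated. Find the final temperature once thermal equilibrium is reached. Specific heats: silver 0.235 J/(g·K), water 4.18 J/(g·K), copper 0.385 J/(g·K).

T_f is the heat-capacity-weighted average of the initial temperatures:
T_f = (130.66·193 + 3607.3·21.2 + 142.84·21.2) / (130.66 + 3607.3 + 142.84)
    = 104721 / 3880.8 ≈ 26.98 °C

T_f ≈ 27.0 °C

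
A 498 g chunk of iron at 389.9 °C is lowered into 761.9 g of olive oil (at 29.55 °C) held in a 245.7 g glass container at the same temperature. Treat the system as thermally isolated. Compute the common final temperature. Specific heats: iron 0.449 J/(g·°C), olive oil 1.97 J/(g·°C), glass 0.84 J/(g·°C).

Setting the total heat transfer to zero:
498*0.449*(T − 389.9) + 761.9*1.97*(T − 29.55) + 245.7*0.84*(T − 29.55) = 0
1930.9 T = 137634
T = 137634 / 1930.9 = 71.3 °C

T_f ≈ 71.3 °C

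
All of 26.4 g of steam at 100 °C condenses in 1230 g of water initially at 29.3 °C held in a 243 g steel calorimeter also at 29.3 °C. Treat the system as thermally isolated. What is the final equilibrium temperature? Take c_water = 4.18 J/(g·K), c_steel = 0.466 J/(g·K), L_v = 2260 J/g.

Sum of m c ΔT and latent-heat terms is zero:
steam→water at 100 °C releases m L_v = 26.4×2260 = 59664; condensed water 100 °C→T: 110.35(T − 100); water warms: 1230×4.18×(T − 29.3) = 5141.4(T − 29.3); steel cup: 243×0.466×(T − 29.3) = 113.24(T − 29.3)
5365 T = 59664 + 11035 + 153961 = 224660
T ≈ 41.88 °C (< 100 °C, so full condensation is consistent).

T_f ≈ 41.9 °C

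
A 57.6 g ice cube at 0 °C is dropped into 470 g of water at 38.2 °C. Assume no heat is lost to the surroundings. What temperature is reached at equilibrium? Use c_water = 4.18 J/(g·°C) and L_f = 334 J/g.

T_f ≈ 25.3 °C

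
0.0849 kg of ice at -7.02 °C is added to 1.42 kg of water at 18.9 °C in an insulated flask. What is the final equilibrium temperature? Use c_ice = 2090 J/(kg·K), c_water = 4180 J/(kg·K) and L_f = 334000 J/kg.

Taking heat into each body as positive, Σ m c ΔT = 0:
ice -7.02→0 °C: 0.0849×2090×7.02 = 1245.6
  latent heat to melt: 0.0849×334000 = 28357
  warm the meltwater: 354.88 T
  water cools: 1.42×4180×(T − 18.9) = 5935.6(T − 18.9)
6290.5 T = 112183 − 29602 = 82581
T ≈ 13.13 °C (positive, so assuming full melt was valid).

T_f ≈ 13.1 °C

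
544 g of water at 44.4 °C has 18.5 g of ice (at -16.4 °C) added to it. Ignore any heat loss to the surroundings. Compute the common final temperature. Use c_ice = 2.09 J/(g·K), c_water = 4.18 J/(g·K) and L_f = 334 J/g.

Conservation of energy gives ΣQ = 0:
ice -16.4→0 °C: 18.5·2.09·16.4 = 634.11; latent heat to melt: 18.5·334 = 6179; meltwater 0→T: 18.5·4.18·T = 77.33 T; water: 2273.9(T − 44.4)
2351.2 T = 100962 − 6813.1 = 94149
T ≈ 40.04 °C — above 0 °C, consistent with complete melting.

T_f ≈ 40.0 °C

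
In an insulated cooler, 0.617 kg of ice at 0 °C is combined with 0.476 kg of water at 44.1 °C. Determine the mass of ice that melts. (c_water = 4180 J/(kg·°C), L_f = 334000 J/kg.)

Heat available from the water dropping to 0 °C: 0.476·4180·44.1 = 87745 J.
To melt every bit of ice: 0.617·334000 = 206078 J.
87745 J < 206078 J, so only part of the ice melts and the system sits at 0 °C.
m_melted·334000 = 87745  ⇒  m_melted ≈ 0.2627 kg.

m_melted ≈ 0.263 kg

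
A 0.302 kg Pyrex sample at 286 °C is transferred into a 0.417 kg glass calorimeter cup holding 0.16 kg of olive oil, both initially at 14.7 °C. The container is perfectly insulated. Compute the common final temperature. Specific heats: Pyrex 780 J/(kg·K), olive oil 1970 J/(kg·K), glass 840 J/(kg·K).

Taking heat into each body as positive, Σ m c ΔT = 0:
0.302×780×(T − 286) + 0.16×1970×(T − 14.7) + 0.417×840×(T − 14.7) = 0
(235.56 + 315.2 + 350.28) T = 235.56×286 + 315.2×14.7 + 350.28×14.7
T = 77153/901.04 ≈ 85.63 °C

T_f ≈ 85.6 °C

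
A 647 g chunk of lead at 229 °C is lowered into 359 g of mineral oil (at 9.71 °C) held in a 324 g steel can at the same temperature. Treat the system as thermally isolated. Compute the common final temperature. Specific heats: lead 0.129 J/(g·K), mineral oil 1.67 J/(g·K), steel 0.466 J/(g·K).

Setting the total heat transfer to zero:
647·0.129·(T − 229) + 359·1.67·(T − 9.71) + 324·0.466·(T − 9.71) = 0
83.46(T − 229) + 599.53(T − 9.71) + 150.98(T − 9.71) = 0
(83.46 + 599.53 + 150.98) T = 83.46·229 + 599.53·9.71 + 150.98·9.71
T = 26401 / 833.98 = 31.7 °C

T_f ≈ 31.7 °C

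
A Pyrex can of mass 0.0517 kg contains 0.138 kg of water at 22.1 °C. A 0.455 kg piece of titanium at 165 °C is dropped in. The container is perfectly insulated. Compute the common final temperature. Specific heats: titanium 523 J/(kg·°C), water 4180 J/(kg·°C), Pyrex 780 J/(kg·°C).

Heat gained plus heat lost sum to zero:
0.455×523×(T − 165) + 0.138×4180×(T − 22.1) + 0.0517×780×(T − 22.1) = 0
237.97(T − 165) + 576.84(T − 22.1) + 40.33(T − 22.1) = 0
(237.97 + 576.84 + 40.33) T = 237.97×165 + 576.84×22.1 + 40.33×22.1
T = 52904 / 855.13 = 61.9 °C

T_f ≈ 61.9 °C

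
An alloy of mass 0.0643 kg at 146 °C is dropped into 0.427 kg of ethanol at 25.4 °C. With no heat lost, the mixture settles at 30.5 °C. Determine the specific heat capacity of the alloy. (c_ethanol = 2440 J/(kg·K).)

c ≈ 715 J/(kg·K)

Taking heat into each body as positive, Σ m c ΔT = 0:
0.0643×c×(30.5 − 146) + 0.427×2440×(30.5 − 25.4) = 0
-7.427 c = -5313.6
c = -5313.6/-7.427 ≈ 715.5 J/(kg·K)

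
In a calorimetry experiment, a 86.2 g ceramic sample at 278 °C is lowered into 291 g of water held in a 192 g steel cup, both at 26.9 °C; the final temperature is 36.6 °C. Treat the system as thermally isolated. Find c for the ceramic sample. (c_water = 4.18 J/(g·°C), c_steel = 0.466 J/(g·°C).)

c ≈ 0.609 J/(g·°C)

Taking heat into each body as positive, Σ m c ΔT = 0:
86.2·c·(36.6 − 278) + 291·4.18·(36.6 − 26.9) + 192·0.466·(36.6 − 26.9) = 0
-20809 c = -12667
c = -12667/-20809 ≈ 0.6087 J/(g·°C)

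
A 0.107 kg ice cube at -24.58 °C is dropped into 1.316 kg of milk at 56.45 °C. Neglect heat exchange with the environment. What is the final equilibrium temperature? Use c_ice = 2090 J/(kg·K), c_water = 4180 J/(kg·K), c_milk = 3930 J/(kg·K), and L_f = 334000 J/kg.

Net heat exchanged in the isolated system is zero:
ice -24.58→0 °C: 0.107·2090·24.58 = 5496.8; melt ice: 0.107·334000 = 35738; meltwater 0→T: 0.107·4180·T = 447.26 T; milk: 5171.9(T − 56.45)
5619.1 T = 291953 − 41235 = 250718
T ≈ 44.62 °C. Since T > 0 °C, the all-ice-melts assumption holds.

T_f ≈ 44.6 °C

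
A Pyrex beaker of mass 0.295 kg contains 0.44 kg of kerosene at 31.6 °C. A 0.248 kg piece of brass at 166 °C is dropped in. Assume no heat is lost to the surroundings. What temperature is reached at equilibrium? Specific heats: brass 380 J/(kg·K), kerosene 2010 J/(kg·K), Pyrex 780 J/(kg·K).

T_f ≈ 42.1 °C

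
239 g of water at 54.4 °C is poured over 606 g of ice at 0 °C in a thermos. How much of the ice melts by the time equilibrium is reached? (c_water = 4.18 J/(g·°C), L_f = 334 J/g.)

m_melted ≈ 163 g

Cooling the water to 0 °C releases 239×4.18×54.4 = 54347 J.
To melt every bit of ice: 606×334 = 202404 J.
54347 J < 202404 J, so only part of the ice melts and the system sits at 0 °C.
m_melt = 54347 / L_f = 162.7 g.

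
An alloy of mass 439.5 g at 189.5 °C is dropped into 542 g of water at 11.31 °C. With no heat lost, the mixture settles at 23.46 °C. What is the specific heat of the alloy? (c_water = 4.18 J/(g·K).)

c ≈ 0.377 J/(g·K)

Heat lost by the alloy = heat gained by the water:
439.5×c×(189.5 − 23.46) = 542×4.18×(23.46 − 11.31)
72975 c = 27527  ⇒  c ≈ 0.3772 J/(g·K)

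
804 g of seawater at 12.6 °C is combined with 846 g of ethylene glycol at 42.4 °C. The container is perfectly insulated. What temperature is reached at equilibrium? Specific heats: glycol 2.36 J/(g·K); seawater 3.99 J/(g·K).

T_f ≈ 24.0 °C

Energy conservation, ΣQ = 0:
846×2.36×(T − 42.4) + 804×3.99×(T − 12.6) = 0
(1996.6 + 3208) T = 1996.6×42.4 + 3208×12.6
T = 125074/5204.5 ≈ 24.03 °C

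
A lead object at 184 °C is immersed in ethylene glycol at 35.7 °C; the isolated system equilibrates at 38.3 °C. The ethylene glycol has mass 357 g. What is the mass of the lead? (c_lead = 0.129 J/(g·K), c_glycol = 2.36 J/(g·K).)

m ≈ 117 g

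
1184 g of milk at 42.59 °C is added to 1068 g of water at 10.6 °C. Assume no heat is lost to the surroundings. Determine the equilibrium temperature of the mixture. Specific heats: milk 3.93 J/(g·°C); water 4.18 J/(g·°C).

Set heat shed by the hot body equal to heat absorbed by the cold body:
1184·3.93·(42.59 − T) = 1068·4.18·(T − 10.6)
4653.1(42.59 − T) = 4464.2(T − 10.6)
9117.4 T = 245497  ⇒  T ≈ 26.93 °C

T_f ≈ 26.9 °C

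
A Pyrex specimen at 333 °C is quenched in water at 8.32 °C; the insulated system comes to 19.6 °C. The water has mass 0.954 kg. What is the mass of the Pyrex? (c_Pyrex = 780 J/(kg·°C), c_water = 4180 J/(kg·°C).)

Heat lost by the Pyrex = heat gained by the water:
m×780×(333 − 19.6) = 0.954×4180×(19.6 − 8.32)
244452 m = 44981  ⇒  m ≈ 0.184 kg

m ≈ 0.184 kg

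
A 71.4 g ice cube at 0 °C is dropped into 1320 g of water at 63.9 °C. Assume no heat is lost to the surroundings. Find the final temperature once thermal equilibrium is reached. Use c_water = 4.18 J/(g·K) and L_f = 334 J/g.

T_f ≈ 56.5 °C

Energy conservation, ΣQ = 0:
fusion: m_ice L_f = 71.4·334 = 23848; warm the meltwater: 298.45 T; water: 5517.6(T − 63.9)
5816.1 T = 352575 − 23848 = 328727
T ≈ 56.52 °C (positive, so assuming full melt was valid).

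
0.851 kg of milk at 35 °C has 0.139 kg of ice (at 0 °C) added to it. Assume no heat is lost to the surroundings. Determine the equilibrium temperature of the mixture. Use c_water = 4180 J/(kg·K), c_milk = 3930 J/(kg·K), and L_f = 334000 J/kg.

Let T be the final temperature. ΣQ_i = 0:
latent heat to melt: 0.139×334000 = 46426; meltwater 0→T: 0.139×4180×T = 581.02 T; milk cools: 0.851×3930×(T − 35) = 3344.4(T − 35)
3925.4 T = 117055 − 46426 = 70629
T ≈ 17.99 °C — above 0 °C, consistent with complete melting.

T_f ≈ 18.0 °C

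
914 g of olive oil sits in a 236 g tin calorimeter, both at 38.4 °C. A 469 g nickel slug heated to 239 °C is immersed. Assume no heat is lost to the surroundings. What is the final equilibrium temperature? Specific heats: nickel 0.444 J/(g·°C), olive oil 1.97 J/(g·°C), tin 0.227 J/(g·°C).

T_f = Σ m_i c_i T_i / Σ m_i c_i:
T_f = (208.24·239 + 1800.6·38.4 + 53.57·38.4) / (208.24 + 1800.6 + 53.57)
    = 120968 / 2062.4 ≈ 58.65 °C

T_f ≈ 58.7 °C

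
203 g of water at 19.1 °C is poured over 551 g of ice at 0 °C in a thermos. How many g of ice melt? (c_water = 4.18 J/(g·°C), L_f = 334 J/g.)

m_melted ≈ 48.5 g

Heat available from the water dropping to 0 °C: 203×4.18×19.1 = 16207 J.
To melt every bit of ice: 551×334 = 184034 J.
That's not enough to melt it all — equilibrium is at 0 °C with ice remaining.
Mass melted = 16207/334 ≈ 48.52 g.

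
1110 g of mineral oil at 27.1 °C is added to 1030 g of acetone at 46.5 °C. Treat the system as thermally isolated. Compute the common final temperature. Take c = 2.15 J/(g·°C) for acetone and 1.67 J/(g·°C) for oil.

T_f ≈ 37.7 °C

Setting the total heat transfer to zero:
1030·2.15·(T − 46.5) + 1110·1.67·(T − 27.1) = 0
4068.2 T = 153210
T = 153210/4068.2 ≈ 37.66 °C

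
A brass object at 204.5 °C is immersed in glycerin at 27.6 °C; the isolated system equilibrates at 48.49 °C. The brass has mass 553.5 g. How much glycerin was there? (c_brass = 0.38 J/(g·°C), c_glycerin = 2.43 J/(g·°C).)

|Q_brass| = |Q_glycerin|:
553.5×0.38×(204.5 − 48.49) = m×2.43×(48.49 − 27.6)
50.76 m = 32814  ⇒  m ≈ 646.4 g

m ≈ 646 g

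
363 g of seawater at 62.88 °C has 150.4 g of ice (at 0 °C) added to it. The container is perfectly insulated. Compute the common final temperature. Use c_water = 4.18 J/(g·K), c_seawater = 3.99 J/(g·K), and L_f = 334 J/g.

Setting the total heat transfer to zero:
fusion: m_ice L_f = 150.4×334 = 50234
  meltwater 0→T: 150.4×4.18×T = 628.67 T
  seawater cools: 363×3.99×(T − 62.88) = 1448.4(T − 62.88)
2077 T = 91074 − 50234 = 40840
T ≈ 19.66 °C — above 0 °C, consistent with complete melting.

T_f ≈ 19.7 °C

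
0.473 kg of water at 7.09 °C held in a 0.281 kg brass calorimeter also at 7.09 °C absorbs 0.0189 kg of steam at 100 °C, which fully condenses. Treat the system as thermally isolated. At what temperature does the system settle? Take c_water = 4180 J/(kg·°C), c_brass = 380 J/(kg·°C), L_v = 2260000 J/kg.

T_f ≈ 30.2 °C

Setting the total heat transfer to zero:
steam→water at 100 °C releases m L_v = 0.0189×2260000 = 42714
  condensed water 100 °C→T: 79(T − 100)
  original water: 1977.1(T − 7.09)
  brass cup: 0.281×380×(T − 7.09) = 106.78(T − 7.09)
2162.9 T = 42714 + 7900.2 + 14775 = 65389
T ≈ 30.23 °C — below 100 °C, confirming all the steam condensed.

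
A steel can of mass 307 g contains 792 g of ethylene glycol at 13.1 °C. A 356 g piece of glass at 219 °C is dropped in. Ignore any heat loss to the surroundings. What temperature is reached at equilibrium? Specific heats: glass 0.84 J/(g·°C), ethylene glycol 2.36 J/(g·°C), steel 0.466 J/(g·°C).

T_f ≈ 39.7 °C

Net heat exchanged in the isolated system is zero:
356·0.84·(T − 219) + 792·2.36·(T − 13.1) + 307·0.466·(T − 13.1) = 0
299.04(T − 219) + 1869.1(T − 13.1) + 143.06(T − 13.1) = 0
2311.2 T = 91849
T ≈ 39.74 °C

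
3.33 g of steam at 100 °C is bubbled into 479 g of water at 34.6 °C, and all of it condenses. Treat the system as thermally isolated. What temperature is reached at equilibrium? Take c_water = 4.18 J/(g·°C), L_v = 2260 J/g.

T_f ≈ 38.8 °C

Setting the total heat transfer to zero:
condense steam: −3.33×2260 = −7525.8; condensed water 100 °C→T: 13.92(T − 100); original water: 2002.2(T − 34.6)
2016.1 T = 7525.8 + 1391.9 + 69277 = 78195
T ≈ 38.78 °C, under the boiling point, so the assumption holds.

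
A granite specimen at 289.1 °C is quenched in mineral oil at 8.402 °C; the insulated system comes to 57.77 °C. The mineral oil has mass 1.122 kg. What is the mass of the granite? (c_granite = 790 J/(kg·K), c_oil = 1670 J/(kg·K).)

m ≈ 0.506 kg

Taking heat into each body as positive, Σ m c ΔT = 0:
m·790·(57.77 − 289.1) + 1.122·1670·(57.77 − 8.402) = 0
-182751 m = -92503
m = -92503/-182751 ≈ 0.5062 kg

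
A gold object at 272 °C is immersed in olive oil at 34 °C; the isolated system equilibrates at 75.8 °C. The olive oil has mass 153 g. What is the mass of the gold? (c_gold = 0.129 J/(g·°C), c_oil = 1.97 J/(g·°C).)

m ≈ 498 g

Heat lost by the gold = heat gained by the oil:
m×0.129×(272 − 75.8) = 153×1.97×(75.8 − 34)
25.31 m = 12599  ⇒  m ≈ 497.8 g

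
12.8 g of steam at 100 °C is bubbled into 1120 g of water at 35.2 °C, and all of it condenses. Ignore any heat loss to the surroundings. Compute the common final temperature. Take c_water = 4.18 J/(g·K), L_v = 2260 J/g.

T_f ≈ 42.0 °C

Conservation of energy gives ΣQ = 0:
latent heat released on condensation: 12.8×2260 = 28928
  condensed water 100 °C→T: 53.5(T − 100)
  water warms: 1120×4.18×(T − 35.2) = 4681.6(T − 35.2)
4735.1 T = 28928 + 5350.4 + 164792 = 199071
T ≈ 42.04 °C, under the boiling point, so the assumption holds.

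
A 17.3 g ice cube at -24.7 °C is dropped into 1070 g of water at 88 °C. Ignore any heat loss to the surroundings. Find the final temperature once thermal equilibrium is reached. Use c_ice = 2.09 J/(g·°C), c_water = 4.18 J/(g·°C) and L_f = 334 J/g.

T_f ≈ 85.1 °C

Setting the total heat transfer to zero:
warm ice to 0 °C: 17.3·2.09·(0 − (-24.7)) = 893.08; latent heat to melt: 17.3·334 = 5778.2; meltwater 0→T: 17.3·4.18·T = 72.31 T; water: 4472.6(T − 88)
4544.9 T = 393589 − 6671.3 = 386918
T ≈ 85.13 °C. Since T > 0 °C, the all-ice-melts assumption holds.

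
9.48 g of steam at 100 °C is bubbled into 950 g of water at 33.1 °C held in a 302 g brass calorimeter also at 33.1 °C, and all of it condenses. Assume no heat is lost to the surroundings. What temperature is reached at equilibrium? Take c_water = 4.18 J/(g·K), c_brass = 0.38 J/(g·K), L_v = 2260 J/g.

T_f ≈ 38.9 °C

Conservation of energy gives ΣQ = 0:
steam→water at 100 °C releases m L_v = 9.48×2260 = 21425
  condensed water 100 °C→T: 39.63(T − 100)
  original water: 3971(T − 33.1)
  cup: 114.76(T − 33.1)
4125.4 T = 21425 + 3962.6 + 135239 = 160626
T ≈ 38.94 °C, under the boiling point, so the assumption holds.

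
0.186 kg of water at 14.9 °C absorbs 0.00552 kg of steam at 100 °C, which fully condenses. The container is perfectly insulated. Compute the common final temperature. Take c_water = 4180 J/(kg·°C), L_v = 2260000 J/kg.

Heat gained plus heat lost sum to zero:
condense steam: −0.00552·2260000 = −12475
  condensate cools 100→T: 0.00552·4180·(T − 100) = 23.07(T − 100)
  water warms: 0.186·4180·(T − 14.9) = 777.48(T − 14.9)
800.55 T = 12475 + 2307.4 + 11584 = 26367
T ≈ 32.94 °C (< 100 °C, so full condensation is consistent).

T_f ≈ 32.9 °C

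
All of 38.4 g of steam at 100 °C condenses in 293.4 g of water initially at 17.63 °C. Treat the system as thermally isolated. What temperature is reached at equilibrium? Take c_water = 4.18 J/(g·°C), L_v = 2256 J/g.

Conservation of energy gives ΣQ = 0:
condense steam: −38.4·2256 = −86630
  condensate cools 100→T: 38.4·4.18·(T − 100) = 160.51(T − 100)
  original water: 1226.4(T − 17.63)
1386.9 T = 86630 + 16051 + 21622 = 124303
T ≈ 89.63 °C, under the boiling point, so the assumption holds.

T_f ≈ 89.6 °C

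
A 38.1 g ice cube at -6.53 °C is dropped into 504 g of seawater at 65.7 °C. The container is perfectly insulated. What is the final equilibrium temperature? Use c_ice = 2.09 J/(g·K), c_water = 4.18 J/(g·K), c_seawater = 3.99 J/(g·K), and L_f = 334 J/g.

Conservation of energy gives ΣQ = 0:
ice -6.53→0 °C: 38.1·2.09·6.53 = 519.98
  latent heat to melt: 38.1·334 = 12725
  meltwater 0→T: 38.1·4.18·T = 159.26 T
  seawater: 2011(T − 65.7)
2170.2 T = 132120 − 13245 = 118875
T ≈ 54.78 °C (positive, so assuming full melt was valid).

T_f ≈ 54.8 °C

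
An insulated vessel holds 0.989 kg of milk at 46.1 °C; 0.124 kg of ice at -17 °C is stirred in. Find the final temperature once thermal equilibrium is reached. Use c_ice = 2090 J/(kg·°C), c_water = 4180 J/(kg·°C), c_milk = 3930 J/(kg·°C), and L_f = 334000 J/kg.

T_f ≈ 30.3 °C

Net heat exchanged in the isolated system is zero:
ice -17→0 °C: 0.124×2090×17 = 4405.7; latent heat to melt: 0.124×334000 = 41416; warm the meltwater: 518.32 T; milk: 3886.8(T − 46.1)
4405.1 T = 179180 − 45822 = 133358
T ≈ 30.27 °C. Since T > 0 °C, the all-ice-melts assumption holds.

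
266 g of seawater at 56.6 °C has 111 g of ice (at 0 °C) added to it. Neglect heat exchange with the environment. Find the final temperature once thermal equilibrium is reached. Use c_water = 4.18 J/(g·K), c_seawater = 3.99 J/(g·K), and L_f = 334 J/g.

T_f ≈ 15.1 °C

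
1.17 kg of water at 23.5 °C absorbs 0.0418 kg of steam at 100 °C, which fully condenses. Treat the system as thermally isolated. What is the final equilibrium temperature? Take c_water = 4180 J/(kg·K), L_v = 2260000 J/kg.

T_f ≈ 44.8 °C

Energy balance with sensible and latent terms:
condense steam: −0.0418×2260000 = −94468
  condensate cools 100→T: 0.0418×4180×(T − 100) = 174.72(T − 100)
  water warms: 1.17×4180×(T − 23.5) = 4890.6(T − 23.5)
5065.3 T = 94468 + 17472 + 114929 = 226870
T ≈ 44.79 °C — below 100 °C, confirming all the steam condensed.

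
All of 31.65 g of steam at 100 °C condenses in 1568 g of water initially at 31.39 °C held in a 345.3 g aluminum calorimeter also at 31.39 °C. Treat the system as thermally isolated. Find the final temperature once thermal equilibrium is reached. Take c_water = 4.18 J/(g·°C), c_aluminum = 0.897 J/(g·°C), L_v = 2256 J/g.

Let T be the final temperature. ΣQ_i = 0:
condense steam: −31.65·2256 = −71402; condensed water 100 °C→T: 132.3(T − 100); water warms: 1568·4.18·(T − 31.39) = 6554.2(T − 31.39); cup: 309.73(T − 31.39)
6996.3 T = 71402 + 13230 + 215460 = 300092
T ≈ 42.89 °C — below 100 °C, confirming all the steam condensed.

T_f ≈ 42.9 °C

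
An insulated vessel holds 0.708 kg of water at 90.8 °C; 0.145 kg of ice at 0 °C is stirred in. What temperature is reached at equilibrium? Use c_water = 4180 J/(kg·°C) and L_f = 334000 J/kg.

T_f ≈ 61.8 °C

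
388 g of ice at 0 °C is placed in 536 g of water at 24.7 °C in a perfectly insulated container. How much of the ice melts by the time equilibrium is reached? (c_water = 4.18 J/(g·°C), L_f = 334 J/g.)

m_melted ≈ 166 g

Cooling the water to 0 °C releases 536·4.18·24.7 = 55340 J.
Fully melting the ice requires m_ice L_f = 388·334 = 129592 J.
That's not enough to melt it all — equilibrium is at 0 °C with ice remaining.
m_melted·334 = 55340  ⇒  m_melted ≈ 165.7 g.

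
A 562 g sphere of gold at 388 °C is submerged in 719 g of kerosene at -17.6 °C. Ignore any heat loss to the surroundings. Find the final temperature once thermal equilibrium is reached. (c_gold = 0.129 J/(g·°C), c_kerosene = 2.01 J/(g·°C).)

T_f ≈ 1.8 °C

Setting the total heat transfer to zero:
562×0.129×(T − 388) + 719×2.01×(T − (-17.6)) = 0
72.5(T − 388) + 1445.2(T − (-17.6)) = 0
1517.7 T = 2693.9
T ≈ 1.77 °C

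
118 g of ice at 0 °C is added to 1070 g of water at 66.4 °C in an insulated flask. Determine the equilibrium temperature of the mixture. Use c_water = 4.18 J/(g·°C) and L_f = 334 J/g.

T_f ≈ 51.9 °C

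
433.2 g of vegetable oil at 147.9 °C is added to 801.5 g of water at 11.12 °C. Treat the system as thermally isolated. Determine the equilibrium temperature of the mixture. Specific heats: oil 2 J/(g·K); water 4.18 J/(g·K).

T_f ≈ 39.2 °C

Taking heat into each body as positive, Σ m c ΔT = 0:
433.2*2*(T − 147.9) + 801.5*4.18*(T − 11.12) = 0
4216.7 T = 165396
T ≈ 39.22 °C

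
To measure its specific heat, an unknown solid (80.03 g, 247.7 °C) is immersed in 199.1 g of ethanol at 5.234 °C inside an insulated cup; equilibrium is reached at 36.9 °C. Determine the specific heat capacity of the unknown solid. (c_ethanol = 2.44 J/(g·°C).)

c ≈ 0.912 J/(g·°C)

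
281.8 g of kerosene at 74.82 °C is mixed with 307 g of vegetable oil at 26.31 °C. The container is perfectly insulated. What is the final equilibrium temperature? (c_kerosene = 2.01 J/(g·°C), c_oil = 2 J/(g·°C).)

|Q_kerosene| = |Q_oil|:
281.8·2.01·(74.82 − T) = 307·2·(T − 26.31)
566.42(74.82 − T) = 614(T − 26.31)
1180.4 T = 58534  ⇒  T ≈ 49.59 °C

T_f ≈ 49.6 °C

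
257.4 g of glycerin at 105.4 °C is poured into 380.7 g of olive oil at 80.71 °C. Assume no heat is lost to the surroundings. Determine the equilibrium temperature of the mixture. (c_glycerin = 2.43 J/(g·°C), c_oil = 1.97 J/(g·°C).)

T_f ≈ 91.9 °C

|Q_glycerin| = |Q_oil|:
257.4·2.43·(105.4 − T) = 380.7·1.97·(T − 80.71)
625.48(105.4 − T) = 749.98(T − 80.71)
1375.5 T = 126457  ⇒  T ≈ 91.94 °C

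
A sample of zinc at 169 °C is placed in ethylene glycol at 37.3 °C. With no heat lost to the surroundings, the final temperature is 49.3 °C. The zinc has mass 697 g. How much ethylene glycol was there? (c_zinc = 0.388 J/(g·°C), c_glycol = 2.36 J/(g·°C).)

m ≈ 1140 g

Conservation of energy gives ΣQ = 0:
697·0.388·(49.3 − 169) + m·2.36·(49.3 − 37.3) = 0
28.32 m = 32371
m = 32371/28.32 ≈ 1143 g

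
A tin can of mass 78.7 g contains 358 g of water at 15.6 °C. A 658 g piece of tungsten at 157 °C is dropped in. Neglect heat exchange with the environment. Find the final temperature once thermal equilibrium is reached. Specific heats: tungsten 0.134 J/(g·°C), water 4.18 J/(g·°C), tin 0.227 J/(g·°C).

Energy conservation, ΣQ = 0:
658·0.134·(T − 157) + 358·4.18·(T − 15.6) + 78.7·0.227·(T − 15.6) = 0
88.17(T − 157) + 1496.4(T − 15.6) + 17.86(T − 15.6) = 0
1602.5 T = 37466
T = 37466/1602.5 ≈ 23.38 °C

T_f ≈ 23.4 °C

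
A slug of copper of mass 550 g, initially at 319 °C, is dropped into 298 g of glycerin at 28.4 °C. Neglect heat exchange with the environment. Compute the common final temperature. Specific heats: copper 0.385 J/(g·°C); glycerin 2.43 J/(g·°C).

T_f ≈ 94.1 °C

|Q_copper| = |Q_glycerin|:
550×0.385×(319 − T) = 298×2.43×(T − 28.4)
211.75(319 − T) = 724.14(T − 28.4)
935.89 T = 88114  ⇒  T ≈ 94.15 °C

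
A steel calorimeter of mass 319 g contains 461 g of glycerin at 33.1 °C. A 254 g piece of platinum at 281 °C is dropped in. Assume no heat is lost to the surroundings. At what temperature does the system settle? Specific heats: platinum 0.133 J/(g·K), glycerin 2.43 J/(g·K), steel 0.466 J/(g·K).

T_f ≈ 39.5 °C

With ΣQ=0 the equilibrium temperature is the m·c-weighted mean:
T_f = (33.78·281 + 1120.2·33.1 + 148.65·33.1) / (33.78 + 1120.2 + 148.65)
    = 51493 / 1302.7 ≈ 39.53 °C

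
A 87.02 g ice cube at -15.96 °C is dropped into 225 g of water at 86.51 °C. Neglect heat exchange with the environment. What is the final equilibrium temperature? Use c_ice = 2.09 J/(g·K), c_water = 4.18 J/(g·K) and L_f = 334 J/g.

Net heat exchanged in the isolated system is zero:
warm ice to 0 °C: 87.02×2.09×(0 − (-15.96)) = 2902.7
  melt ice: 87.02×334 = 29065
  meltwater 0→T: 87.02×4.18×T = 363.74 T
  water: 940.5(T − 86.51)
1304.2 T = 81363 − 31967 = 49395
T ≈ 37.87 °C (positive, so assuming full melt was valid).

T_f ≈ 37.9 °C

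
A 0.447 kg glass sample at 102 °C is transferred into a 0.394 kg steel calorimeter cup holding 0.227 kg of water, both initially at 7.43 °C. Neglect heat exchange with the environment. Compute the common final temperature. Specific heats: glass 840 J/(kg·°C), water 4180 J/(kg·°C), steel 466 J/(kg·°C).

T_f ≈ 31.0 °C

Let T be the final temperature. ΣQ_i = 0:
0.447×840×(T − 102) + 0.227×4180×(T − 7.43) + 0.394×466×(T − 7.43) = 0
375.48(T − 102) + 948.86(T − 7.43) + 183.6(T − 7.43) = 0
(375.48 + 948.86 + 183.6) T = 375.48×102 + 948.86×7.43 + 183.6×7.43
T ≈ 30.98 °C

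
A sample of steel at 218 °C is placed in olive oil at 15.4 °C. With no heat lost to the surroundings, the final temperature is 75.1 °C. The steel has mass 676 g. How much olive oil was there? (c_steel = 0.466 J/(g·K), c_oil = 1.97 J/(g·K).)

m ≈ 383 g

Taking heat into each body as positive, Σ m c ΔT = 0:
676×0.466×(75.1 − 218) + m×1.97×(75.1 − 15.4) = 0
117.61 m = 45016
m = 45016/117.61 ≈ 382.8 g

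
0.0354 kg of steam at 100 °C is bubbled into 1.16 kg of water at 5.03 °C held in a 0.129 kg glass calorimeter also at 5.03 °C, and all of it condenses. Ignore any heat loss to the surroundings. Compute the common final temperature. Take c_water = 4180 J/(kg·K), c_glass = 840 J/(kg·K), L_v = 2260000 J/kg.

T_f ≈ 23.5 °C

Net heat exchanged in the isolated system is zero:
latent heat released on condensation: 0.0354·2260000 = 80004; condensed water 100 °C→T: 147.97(T − 100); water warms: 1.16·4180·(T − 5.03) = 4848.8(T − 5.03); glass cup: 0.129·840·(T − 5.03) = 108.36(T − 5.03)
5105.1 T = 80004 + 14797 + 24935 = 119736
T ≈ 23.45 °C, under the boiling point, so the assumption holds.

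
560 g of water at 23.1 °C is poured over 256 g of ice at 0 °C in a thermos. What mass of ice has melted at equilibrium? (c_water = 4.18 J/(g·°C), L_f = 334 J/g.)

m_melted ≈ 162 g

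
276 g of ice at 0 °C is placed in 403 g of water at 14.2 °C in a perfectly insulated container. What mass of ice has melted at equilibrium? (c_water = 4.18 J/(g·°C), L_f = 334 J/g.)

Cooling the water to 0 °C releases 403×4.18×14.2 = 23920 J.
Melting all 276 g of ice would need 276×334 = 92184 J.
Since 23920 < 92184 J, not all the ice melts; equilibrium is at 0 °C.
m_melt = 23920 / L_f = 71.62 g.

m_melted ≈ 71.6 g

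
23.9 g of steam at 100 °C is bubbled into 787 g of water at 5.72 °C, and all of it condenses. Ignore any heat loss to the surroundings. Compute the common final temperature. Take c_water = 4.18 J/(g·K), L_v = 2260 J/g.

T_f ≈ 24.4 °C

Net heat exchanged in the isolated system is zero:
steam→water at 100 °C releases m L_v = 23.9·2260 = 54014
  condensate cools 100→T: 23.9·4.18·(T − 100) = 99.9(T − 100)
  original water: 3289.7(T − 5.72)
3389.6 T = 54014 + 9990.2 + 18817 = 82821
T ≈ 24.43 °C (< 100 °C, so full condensation is consistent).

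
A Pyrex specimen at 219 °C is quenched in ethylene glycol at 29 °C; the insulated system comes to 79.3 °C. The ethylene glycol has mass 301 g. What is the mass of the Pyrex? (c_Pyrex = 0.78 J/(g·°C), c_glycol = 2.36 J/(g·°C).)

m ≈ 328 g

|Q_Pyrex| = |Q_glycol|:
m·0.78·(219 − 79.3) = 301·2.36·(79.3 − 29)
108.97 m = 35731  ⇒  m ≈ 327.9 g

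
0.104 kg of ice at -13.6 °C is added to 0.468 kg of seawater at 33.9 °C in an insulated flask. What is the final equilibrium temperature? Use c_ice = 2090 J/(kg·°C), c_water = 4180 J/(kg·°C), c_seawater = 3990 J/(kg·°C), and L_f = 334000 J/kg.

T_f ≈ 11.1 °C

Net heat exchanged in the isolated system is zero:
warm ice to 0 °C: 0.104·2090·(0 − (-13.6)) = 2956.1; latent heat to melt: 0.104·334000 = 34736; warm the meltwater: 434.72 T; seawater cools: 0.468·3990·(T − 33.9) = 1867.3(T − 33.9)
2302 T = 63302 − 37692 = 25610
T ≈ 11.12 °C (positive, so assuming full melt was valid).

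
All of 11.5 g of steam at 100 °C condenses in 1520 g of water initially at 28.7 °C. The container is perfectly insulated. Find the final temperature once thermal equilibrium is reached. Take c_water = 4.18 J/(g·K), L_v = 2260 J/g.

T_f ≈ 33.3 °C

Taking heat into each body as positive, Σ m c ΔT = 0:
condense steam: −11.5×2260 = −25990
  condensate cools 100→T: 11.5×4.18×(T − 100) = 48.07(T − 100)
  original water: 6353.6(T − 28.7)
6401.7 T = 25990 + 4807 + 182348 = 213145
T ≈ 33.30 °C (< 100 °C, so full condensation is consistent).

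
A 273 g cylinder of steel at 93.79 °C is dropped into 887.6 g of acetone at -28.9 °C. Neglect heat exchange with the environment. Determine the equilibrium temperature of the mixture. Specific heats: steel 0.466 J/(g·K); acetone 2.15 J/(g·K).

With ΣQ=0 the equilibrium temperature is the m·c-weighted mean:
T_f = (127.22×93.79 + 1908.3×(-28.9)) / (127.22 + 1908.3)
    = -43219 / 2035.6 ≈ -21.23 °C

T_f ≈ -21.2 °C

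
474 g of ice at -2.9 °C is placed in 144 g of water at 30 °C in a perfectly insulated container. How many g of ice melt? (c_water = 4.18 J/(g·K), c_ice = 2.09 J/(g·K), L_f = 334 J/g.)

Cooling the water to 0 °C releases 144·4.18·30 = 18058 J.
Of that, 474·2.09·2.9 = 2872.9 J goes to bring the ice to 0 °C, leaving 15185 J.
To melt every bit of ice: 474·334 = 158316 J.
Since 15185 < 158316 J, not all the ice melts; equilibrium is at 0 °C.
Mass melted = 15185/334 ≈ 45.46 g.

m_melted ≈ 45.5 g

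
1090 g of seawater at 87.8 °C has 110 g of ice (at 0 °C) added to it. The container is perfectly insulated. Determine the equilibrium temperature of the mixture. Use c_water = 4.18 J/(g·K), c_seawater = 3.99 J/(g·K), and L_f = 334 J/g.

Conservation of energy gives ΣQ = 0:
fusion: m_ice L_f = 110·334 = 36740
  meltwater 0→T: 110·4.18·T = 459.8 T
  seawater cools: 1090·3.99·(T − 87.8) = 4349.1(T − 87.8)
4808.9 T = 381851 − 36740 = 345111
T ≈ 71.77 °C — above 0 °C, consistent with complete melting.

T_f ≈ 71.8 °C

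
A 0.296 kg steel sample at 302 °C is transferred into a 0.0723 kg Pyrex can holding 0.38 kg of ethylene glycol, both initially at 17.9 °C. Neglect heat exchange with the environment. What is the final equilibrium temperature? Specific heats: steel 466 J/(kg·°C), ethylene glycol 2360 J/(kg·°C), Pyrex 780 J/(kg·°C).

Taking heat into each body as positive, Σ m c ΔT = 0:
0.296·466·(T − 302) + 0.38·2360·(T − 17.9) + 0.0723·780·(T − 17.9) = 0
137.94(T − 302) + 896.8(T − 17.9) + 56.39(T − 17.9) = 0
(137.94 + 896.8 + 56.39) T = 137.94·302 + 896.8·17.9 + 56.39·17.9
T = 58719 / 1091.1 = 53.8 °C

T_f ≈ 53.8 °C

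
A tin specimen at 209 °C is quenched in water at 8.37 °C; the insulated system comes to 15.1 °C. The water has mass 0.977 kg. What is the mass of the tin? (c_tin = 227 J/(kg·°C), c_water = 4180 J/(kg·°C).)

Taking heat into each body as positive, Σ m c ΔT = 0:
m×227×(15.1 − 209) + 0.977×4180×(15.1 − 8.37) = 0
-44015 m = -27484
m = -27484/-44015 ≈ 0.6244 kg

m ≈ 0.624 kg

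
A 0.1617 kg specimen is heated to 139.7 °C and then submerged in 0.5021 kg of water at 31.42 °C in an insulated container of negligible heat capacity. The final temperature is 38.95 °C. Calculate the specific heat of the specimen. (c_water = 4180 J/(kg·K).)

c ≈ 970 J/(kg·K)

Heat lost by the specimen = heat gained by the water:
0.1617×c×(139.7 − 38.95) = 0.5021×4180×(38.95 − 31.42)
16.29 c = 15804  ⇒  c ≈ 970.1 J/(kg·K)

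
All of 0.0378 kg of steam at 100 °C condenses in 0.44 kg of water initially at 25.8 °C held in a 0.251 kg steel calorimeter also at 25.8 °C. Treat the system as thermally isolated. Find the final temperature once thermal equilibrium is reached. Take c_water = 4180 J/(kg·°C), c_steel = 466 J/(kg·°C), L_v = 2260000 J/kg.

T_f ≈ 71.8 °C

Let T be the final temperature. ΣQ_i = 0:
steam→water at 100 °C releases m L_v = 0.0378×2260000 = 85428
  condensed water 100 °C→T: 158(T − 100)
  original water: 1839.2(T − 25.8)
  steel cup: 0.251×466×(T − 25.8) = 116.97(T − 25.8)
2114.2 T = 85428 + 15800 + 50469 = 151697
T ≈ 71.75 °C, under the boiling point, so the assumption holds.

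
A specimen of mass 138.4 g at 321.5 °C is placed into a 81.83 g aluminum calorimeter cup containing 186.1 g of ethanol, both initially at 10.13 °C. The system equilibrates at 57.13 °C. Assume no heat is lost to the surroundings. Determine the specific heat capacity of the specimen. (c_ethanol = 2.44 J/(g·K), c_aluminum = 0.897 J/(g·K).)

Net heat exchanged in the isolated system is zero:
138.4×c×(57.13 − 321.5) + 186.1×2.44×(57.13 − 10.13) + 81.83×0.897×(57.13 − 10.13) = 0
-36589 c = -24792
c = -24792/-36589 ≈ 0.6776 J/(g·K)

c ≈ 0.678 J/(g·K)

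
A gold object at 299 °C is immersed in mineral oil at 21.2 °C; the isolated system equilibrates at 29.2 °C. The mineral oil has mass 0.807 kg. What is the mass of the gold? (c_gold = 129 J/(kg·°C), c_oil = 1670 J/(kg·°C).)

m ≈ 0.31 kg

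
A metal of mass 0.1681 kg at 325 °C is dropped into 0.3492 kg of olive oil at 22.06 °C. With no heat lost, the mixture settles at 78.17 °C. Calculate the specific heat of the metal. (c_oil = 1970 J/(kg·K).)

Energy conservation, ΣQ = 0:
0.1681×c×(78.17 − 325) + 0.3492×1970×(78.17 − 22.06) = 0
-41.49 c = -38599
c = -38599/-41.49 ≈ 930.3 J/(kg·K)

c ≈ 930 J/(kg·K)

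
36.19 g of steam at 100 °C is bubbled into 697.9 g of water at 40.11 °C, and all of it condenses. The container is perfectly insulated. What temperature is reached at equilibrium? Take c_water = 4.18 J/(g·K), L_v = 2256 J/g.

Energy balance with sensible and latent terms:
condense steam: −36.19·2256 = −81645; condensate cools 100→T: 36.19·4.18·(T − 100) = 151.27(T − 100); water warms: 697.9·4.18·(T − 40.11) = 2917.2(T − 40.11)
3068.5 T = 81645 + 15127 + 117010 = 213782
T ≈ 69.67 °C, under the boiling point, so the assumption holds.

T_f ≈ 69.7 °C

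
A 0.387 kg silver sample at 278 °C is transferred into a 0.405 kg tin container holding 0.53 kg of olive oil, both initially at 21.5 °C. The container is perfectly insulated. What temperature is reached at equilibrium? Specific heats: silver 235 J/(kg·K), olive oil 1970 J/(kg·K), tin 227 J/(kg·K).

Taking heat into each body as positive, Σ m c ΔT = 0:
0.387×235×(T − 278) + 0.53×1970×(T − 21.5) + 0.405×227×(T − 21.5) = 0
90.95(T − 278) + 1044.1(T − 21.5) + 91.94(T − 21.5) = 0
(90.95 + 1044.1 + 91.94) T = 90.95×278 + 1044.1×21.5 + 91.94×21.5
T = 49707/1227 ≈ 40.51 °C

T_f ≈ 40.5 °C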